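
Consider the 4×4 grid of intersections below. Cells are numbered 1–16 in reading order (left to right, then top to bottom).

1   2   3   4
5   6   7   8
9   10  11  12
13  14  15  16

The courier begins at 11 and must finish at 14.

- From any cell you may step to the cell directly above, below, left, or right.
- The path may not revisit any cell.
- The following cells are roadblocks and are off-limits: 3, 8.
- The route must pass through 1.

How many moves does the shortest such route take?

Any route passes through 1 somewhere between 11 and 14. Summing Manhattan distances along the two legs (11 → 1 → 14) gives a lower bound of 4 + 4 = 8 moves.
A route of 8 moves achieves this: 11 → 7 → 6 → 2 → 1 → 5 → 9 → 13 → 14.
Since 8 matches the lower bound, it is optimal.

8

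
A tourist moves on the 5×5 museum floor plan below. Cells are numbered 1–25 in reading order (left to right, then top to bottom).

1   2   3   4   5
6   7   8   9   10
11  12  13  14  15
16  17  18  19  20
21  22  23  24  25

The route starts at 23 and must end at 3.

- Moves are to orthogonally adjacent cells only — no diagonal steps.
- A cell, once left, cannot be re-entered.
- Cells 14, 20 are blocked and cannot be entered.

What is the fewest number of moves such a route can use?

The Manhattan distance from 23 to 3 is |5−1| + |3−3| = 4, so at least 4 moves are needed.
A route of 4 moves achieves this: 23 → 18 → 13 → 8 → 3.
Since 4 matches the lower bound, it is optimal.

4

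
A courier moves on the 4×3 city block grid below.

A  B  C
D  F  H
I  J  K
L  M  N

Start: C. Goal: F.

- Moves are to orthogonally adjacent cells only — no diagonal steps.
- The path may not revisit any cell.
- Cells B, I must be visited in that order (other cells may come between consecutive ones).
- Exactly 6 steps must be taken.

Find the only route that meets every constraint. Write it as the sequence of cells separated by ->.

The waypoints must appear in the order B, I, with no cell reused.
Route from C: 2× left (reaching A), 2× down (reaching I), right to J, up to F — 6 moves in all.
Check: order respected (B at step 1, I at step 4); 6 moves as required.

C -> B -> A -> D -> I -> J -> F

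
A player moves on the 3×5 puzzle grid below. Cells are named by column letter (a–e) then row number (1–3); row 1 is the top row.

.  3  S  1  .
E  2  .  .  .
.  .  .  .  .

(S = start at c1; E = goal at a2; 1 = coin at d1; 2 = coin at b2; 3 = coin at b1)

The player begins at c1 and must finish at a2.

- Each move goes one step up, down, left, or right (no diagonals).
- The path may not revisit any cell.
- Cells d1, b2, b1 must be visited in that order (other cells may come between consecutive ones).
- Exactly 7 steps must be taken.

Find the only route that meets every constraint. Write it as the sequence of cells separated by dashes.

c1 - d1 - d2 - c2 - b2 - b1 - a1 - a2

The waypoints must appear in the order d1, b2, b1, with no cell reused.
Route from c1: right to d1, down to d2, 2× left (reaching b2), up to b1, left to a1, down to a2 — 7 moves in all.
Check: order respected (1 at step 1, 2 at step 4, 3 at step 5); 7 moves as required.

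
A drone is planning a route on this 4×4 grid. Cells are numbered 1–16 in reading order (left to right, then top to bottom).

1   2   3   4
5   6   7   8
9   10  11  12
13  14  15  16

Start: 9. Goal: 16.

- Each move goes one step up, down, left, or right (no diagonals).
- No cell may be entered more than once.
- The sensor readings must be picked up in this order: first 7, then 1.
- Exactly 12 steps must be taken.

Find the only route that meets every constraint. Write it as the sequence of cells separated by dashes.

9 - 10 - 11 - 7 - 6 - 5 - 1 - 2 - 3 - 4 - 8 - 12 - 16

The waypoints must appear in the order 7, 1, with no cell reused.
Route from 9: 2× right (reaching 11), up to 7, 2× left (reaching 5), up to 1, 3× right (reaching 4), 3× down (reaching 16) — 12 moves in all.
Check: order respected (7 at step 3, 1 at step 6); 12 moves as required.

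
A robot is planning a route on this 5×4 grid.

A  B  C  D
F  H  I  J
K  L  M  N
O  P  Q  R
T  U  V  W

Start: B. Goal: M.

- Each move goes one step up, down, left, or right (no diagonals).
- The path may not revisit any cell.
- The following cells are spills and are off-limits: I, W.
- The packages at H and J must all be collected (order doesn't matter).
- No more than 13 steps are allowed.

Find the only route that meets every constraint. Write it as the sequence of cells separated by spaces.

Any route must reach H and J and still end at M within 13 moves, so the order of the required stops is forced.
Route from B: right 2 to D, down 3 to R, left 3 to O, up 2 to F, right 1 to H, down 1 to L, right 1 to M — 13 moves in all.
Check: all required cells visited; 13 ≤ 13 moves.

B C D J N R Q P O K F H L M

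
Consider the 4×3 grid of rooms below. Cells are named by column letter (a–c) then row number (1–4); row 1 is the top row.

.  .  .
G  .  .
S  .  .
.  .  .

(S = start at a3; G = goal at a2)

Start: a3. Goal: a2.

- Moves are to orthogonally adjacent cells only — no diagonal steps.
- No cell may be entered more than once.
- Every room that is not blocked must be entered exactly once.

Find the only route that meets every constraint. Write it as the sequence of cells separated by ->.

a3 -> a4 -> b4 -> c4 -> c3 -> b3 -> b2 -> c2 -> c1 -> b1 -> a1 -> a2

Need to visit all 12 open cells exactly once, starting at a3 and ending at a2.
Cell c1 has only two open neighbours (c2 and b1), so the path must pass straight through it: one of those is the cell it's entered from and the other is where it exits.
Route from a3: down 1 to a4, right 2 to c4, up 1 to c3, left 1 to b3, up 1 to b2, right 1 to c2, up 1 to c1, left 2 to a1, down 1 to a2 — 11 moves in all.
Check: all 12 open cells covered.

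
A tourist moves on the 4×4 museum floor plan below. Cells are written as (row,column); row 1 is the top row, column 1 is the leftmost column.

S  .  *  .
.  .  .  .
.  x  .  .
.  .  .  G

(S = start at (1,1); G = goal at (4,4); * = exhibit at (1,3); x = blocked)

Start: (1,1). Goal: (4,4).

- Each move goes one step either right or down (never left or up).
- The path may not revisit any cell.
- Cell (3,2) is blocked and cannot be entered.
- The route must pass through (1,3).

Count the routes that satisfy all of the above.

A right/down-only route from (1,1) to (4,4) makes exactly 3 down-moves and 3 right-moves in some order.
With no other constraints that would be C(6,3) = 20 routes.
Split at (1,3) and multiply the segment counts (each segment already excludes blocked cells): (1,1)→(1,3): 1; (1,3)→(4,4): 4; product = 4.
That gives 4 routes.

4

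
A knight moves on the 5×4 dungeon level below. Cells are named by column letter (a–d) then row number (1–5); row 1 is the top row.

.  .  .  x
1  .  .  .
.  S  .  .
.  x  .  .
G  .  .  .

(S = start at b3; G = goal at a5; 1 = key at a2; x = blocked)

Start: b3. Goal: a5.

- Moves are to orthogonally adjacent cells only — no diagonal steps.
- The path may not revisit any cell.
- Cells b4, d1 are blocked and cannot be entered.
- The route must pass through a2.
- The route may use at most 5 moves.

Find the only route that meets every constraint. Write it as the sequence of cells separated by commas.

b3, b2, a2, a3, a4, a5

Any route must reach a2 and still end at a5 within 5 moves, so the order of the required stops is forced.
Route from b3: up 1 to b2, left 1 to a2, down 3 to a5 — 5 moves in all.
Check: all required cells visited; 5 ≤ 5 moves.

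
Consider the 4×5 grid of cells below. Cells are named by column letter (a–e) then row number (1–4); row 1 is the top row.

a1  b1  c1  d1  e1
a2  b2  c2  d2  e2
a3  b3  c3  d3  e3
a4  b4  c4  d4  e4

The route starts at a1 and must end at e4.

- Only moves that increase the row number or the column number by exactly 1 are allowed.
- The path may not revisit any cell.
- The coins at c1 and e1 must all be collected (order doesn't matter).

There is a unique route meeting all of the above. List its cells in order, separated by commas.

Moves only go right or down, so the column and row indices never decrease.
Route from a1: right 4 to e1, down 3 to e4 — 7 moves in all.
Check: all required cells visited.

a1, b1, c1, d1, e1, e2, e3, e4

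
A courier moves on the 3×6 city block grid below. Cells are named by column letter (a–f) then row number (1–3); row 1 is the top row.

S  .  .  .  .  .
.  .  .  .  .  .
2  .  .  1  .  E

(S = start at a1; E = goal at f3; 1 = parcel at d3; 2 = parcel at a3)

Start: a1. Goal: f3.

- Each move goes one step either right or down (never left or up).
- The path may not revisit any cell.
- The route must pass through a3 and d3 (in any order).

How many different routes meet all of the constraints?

A right/down-only route from a1 to f3 makes exactly 2 down-moves and 5 right-moves in some order.
With no other constraints that would be C(7,2) = 21 routes.
A monotone route can only reach the required cells in the order a3, d3, so split there and multiply the segment counts: a1→a3: 1; a3→d3: 1; d3→f3: 1; product = 1.
That gives 1 route.

1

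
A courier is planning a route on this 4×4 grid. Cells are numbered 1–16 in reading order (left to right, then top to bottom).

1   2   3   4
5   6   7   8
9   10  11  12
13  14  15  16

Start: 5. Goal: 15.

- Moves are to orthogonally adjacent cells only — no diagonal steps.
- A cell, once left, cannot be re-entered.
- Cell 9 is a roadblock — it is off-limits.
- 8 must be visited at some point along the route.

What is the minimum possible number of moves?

Any route passes through 8 somewhere between 5 and 15. Summing Manhattan distances along the two legs (5 → 8 → 15) gives a lower bound of 3 + 3 = 6 moves.
A route of 6 moves achieves this: 5 → 6 → 7 → 8 → 12 → 16 → 15.
Since 6 matches the lower bound, it is optimal.

6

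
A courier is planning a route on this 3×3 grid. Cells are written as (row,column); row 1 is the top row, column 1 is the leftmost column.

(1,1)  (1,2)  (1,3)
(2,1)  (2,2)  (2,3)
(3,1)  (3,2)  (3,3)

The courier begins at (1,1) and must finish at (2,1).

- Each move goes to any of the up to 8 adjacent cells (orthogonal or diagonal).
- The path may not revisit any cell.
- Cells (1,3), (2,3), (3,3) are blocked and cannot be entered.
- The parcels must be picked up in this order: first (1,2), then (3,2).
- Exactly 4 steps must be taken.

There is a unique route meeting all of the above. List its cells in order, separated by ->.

(1,1) -> (1,2) -> (2,2) -> (3,2) -> (2,1)

The waypoints must appear in the order (1,2), (3,2), with no cell reused.
Route from (1,1): right 1 to (1,2), down 2 to (3,2), up-left 1 to (2,1) — 4 moves in all.
Check: order respected ((1,2) at step 1, (3,2) at step 3); 4 moves as required.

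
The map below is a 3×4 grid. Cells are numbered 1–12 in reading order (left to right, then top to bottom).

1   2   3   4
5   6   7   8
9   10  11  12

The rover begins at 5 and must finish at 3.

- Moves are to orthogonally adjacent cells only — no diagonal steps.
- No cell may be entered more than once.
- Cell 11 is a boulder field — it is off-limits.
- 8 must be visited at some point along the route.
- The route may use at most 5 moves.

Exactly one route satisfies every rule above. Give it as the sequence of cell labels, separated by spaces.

5 6 7 8 4 3

The budget equals the shortest possible length, so every move has to be on a shortest route through the required cells.
Route from 5: right 3 to 8, up 1 to 4, left 1 to 3 — 5 moves in all.
Check: all required cells visited; 5 ≤ 5 moves.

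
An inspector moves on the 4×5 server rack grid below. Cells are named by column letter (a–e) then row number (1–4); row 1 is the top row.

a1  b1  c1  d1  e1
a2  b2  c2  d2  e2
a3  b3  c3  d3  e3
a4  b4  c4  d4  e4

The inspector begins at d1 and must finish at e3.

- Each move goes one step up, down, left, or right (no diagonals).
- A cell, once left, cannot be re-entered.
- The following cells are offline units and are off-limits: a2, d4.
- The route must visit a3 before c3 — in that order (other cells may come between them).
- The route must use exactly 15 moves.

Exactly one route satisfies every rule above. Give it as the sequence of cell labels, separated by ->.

The waypoints must appear in the order a3, c3, with no cell reused.
Route from d1: right 1 to e1, down 1 to e2, left 2 to c2, up 1 to c1, left 1 to b1, down 2 to b3, left 1 to a3, down 1 to a4, right 2 to c4, up 1 to c3, right 2 to e3 — 15 moves in all.
Check: order respected (a3 at step 9, c3 at step 13); 15 moves as required.

d1 -> e1 -> e2 -> d2 -> c2 -> c1 -> b1 -> b2 -> b3 -> a3 -> a4 -> b4 -> c4 -> c3 -> d3 -> e3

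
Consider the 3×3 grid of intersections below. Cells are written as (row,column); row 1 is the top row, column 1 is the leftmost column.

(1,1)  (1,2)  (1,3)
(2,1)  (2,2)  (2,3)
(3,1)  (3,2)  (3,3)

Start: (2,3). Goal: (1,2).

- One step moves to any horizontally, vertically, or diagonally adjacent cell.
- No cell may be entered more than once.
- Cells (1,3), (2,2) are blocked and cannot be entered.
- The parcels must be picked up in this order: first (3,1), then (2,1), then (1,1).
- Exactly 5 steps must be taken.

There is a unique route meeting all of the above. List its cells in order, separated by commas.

The waypoints must appear in the order (3,1), (2,1), (1,1), with no cell reused.
Route from (2,3): down-left 1 to (3,2), left 1 to (3,1), up 2 to (1,1), right 1 to (1,2) — 5 moves in all.
Check: order respected ((3,1) at step 2, (2,1) at step 3, (1,1) at step 4); 5 moves as required.

(2,3), (3,2), (3,1), (2,1), (1,1), (1,2)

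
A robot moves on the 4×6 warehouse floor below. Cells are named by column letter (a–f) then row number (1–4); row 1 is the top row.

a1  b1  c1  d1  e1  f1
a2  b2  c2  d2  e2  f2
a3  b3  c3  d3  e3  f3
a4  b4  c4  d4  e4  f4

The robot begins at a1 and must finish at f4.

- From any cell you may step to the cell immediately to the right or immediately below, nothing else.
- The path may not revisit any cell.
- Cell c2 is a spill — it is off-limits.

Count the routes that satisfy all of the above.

A right/down-only route from a1 to f4 makes exactly 3 down-moves and 5 right-moves in some order.
With no other constraints that would be C(8,3) = 56 routes.
Subtract routes through each blocked cell (inclusion–exclusion for overlaps): − through c2: 30 → 26.
That gives 26 routes.

26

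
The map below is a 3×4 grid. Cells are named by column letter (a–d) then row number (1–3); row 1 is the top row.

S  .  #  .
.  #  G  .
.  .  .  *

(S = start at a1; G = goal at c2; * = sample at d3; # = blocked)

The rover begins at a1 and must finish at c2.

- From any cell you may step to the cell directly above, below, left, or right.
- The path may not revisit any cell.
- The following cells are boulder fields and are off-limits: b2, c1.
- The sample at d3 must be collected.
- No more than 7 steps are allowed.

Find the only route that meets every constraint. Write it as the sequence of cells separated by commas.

The budget equals the shortest possible length, so every move has to be on a shortest route through the required cells.
Route from a1: 2× down (reaching a3), 3× right (reaching d3), up to d2, left to c2 — 7 moves in all.
Check: all required cells visited; 7 ≤ 7 moves.

a1, a2, a3, b3, c3, d3, d2, c2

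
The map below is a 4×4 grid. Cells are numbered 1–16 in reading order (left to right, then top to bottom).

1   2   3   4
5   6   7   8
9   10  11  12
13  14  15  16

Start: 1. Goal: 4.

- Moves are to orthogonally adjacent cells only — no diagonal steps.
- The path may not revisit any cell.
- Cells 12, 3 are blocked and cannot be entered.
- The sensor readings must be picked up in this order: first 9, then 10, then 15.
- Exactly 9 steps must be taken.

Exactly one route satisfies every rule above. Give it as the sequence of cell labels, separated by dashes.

1 - 5 - 9 - 10 - 14 - 15 - 11 - 7 - 8 - 4

The waypoints must appear in the order 9, 10, 15, with no cell reused.
Route from 1: down 2 to 9, right 1 to 10, down 1 to 14, right 1 to 15, up 2 to 7, right 1 to 8, up 1 to 4 — 9 moves in all.
Check: order respected (9 at step 2, 10 at step 3, 15 at step 5); 9 moves as required.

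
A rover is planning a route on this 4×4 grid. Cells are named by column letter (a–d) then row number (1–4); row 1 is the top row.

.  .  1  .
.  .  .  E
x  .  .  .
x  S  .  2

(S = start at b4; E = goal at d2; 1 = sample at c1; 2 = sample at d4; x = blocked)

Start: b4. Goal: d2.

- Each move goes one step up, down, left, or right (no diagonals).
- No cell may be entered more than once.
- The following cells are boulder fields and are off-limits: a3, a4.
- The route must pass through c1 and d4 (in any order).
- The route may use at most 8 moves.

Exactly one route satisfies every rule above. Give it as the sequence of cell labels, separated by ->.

b4 -> c4 -> d4 -> d3 -> c3 -> c2 -> c1 -> d1 -> d2

The 8-move cap with required stops at c1, d4 leaves no slack for detours.
Route from b4: 2× right (reaching d4), up to d3, left to c3, 2× up (reaching c1), right to d1, down to d2 — 8 moves in all.
Check: all required cells visited; 8 ≤ 8 moves.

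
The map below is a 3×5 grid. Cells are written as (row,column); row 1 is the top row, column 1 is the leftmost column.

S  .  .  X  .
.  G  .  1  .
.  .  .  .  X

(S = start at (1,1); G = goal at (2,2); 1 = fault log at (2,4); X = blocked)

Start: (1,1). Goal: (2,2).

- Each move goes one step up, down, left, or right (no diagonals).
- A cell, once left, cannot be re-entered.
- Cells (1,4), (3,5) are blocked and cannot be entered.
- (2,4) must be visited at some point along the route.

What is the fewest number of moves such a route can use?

Any route passes through (2,4) somewhere between (1,1) and (2,2). Summing Manhattan distances along the two legs ((1,1) → (2,4) → (2,2)) gives a lower bound of 4 + 2 = 6 moves.
The shortest route satisfying every rule uses 8 moves: (1,1) → (2,1) → (3,1) → (3,2) → (3,3) → (3,4) → (2,4) → (2,3) → (2,2).
The bound of 6 isn't tight here; checking systematically, no route of length 6 through 7 satisfies every constraint, so 8 is the minimum.

8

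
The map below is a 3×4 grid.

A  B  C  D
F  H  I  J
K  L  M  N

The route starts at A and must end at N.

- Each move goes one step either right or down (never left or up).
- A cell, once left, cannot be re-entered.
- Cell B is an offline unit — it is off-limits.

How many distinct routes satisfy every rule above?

A right/down-only route from A to N makes exactly 2 down-moves and 3 right-moves in some order.
With no other constraints that would be C(5,2) = 10 routes.
Subtract routes through each blocked cell (inclusion–exclusion for overlaps): − through B: 6 → 4.
That gives 4 routes.

4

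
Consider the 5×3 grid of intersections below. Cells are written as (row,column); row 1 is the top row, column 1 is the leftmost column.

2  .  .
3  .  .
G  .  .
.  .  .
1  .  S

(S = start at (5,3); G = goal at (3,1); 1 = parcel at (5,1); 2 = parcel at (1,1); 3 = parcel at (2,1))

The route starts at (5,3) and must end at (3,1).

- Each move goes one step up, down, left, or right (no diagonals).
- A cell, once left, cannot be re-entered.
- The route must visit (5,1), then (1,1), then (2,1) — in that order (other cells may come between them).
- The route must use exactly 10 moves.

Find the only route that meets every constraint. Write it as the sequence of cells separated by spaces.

(5,3) (5,2) (5,1) (4,1) (4,2) (3,2) (2,2) (1,2) (1,1) (2,1) (3,1)

The waypoints must appear in the order (5,1), (1,1), (2,1), with no cell reused.
Route from (5,3): left 2 to (5,1), up 1 to (4,1), right 1 to (4,2), up 3 to (1,2), left 1 to (1,1), down 2 to (3,1) — 10 moves in all.
Check: order respected (1 at step 2, 2 at step 8, 3 at step 9); 10 moves as required.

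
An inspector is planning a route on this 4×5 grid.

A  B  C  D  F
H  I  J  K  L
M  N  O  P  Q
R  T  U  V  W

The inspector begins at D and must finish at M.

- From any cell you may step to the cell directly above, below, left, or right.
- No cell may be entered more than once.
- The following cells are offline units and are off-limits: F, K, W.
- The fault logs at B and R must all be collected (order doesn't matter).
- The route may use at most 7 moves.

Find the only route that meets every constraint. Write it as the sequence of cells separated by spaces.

D C B I N T R M

Any route must reach B and R and still end at M within 7 moves, so the order of the required stops is forced.
Route from D: left 2 to B, down 3 to T, left 1 to R, up 1 to M — 7 moves in all.
Check: all required cells visited; 7 ≤ 7 moves.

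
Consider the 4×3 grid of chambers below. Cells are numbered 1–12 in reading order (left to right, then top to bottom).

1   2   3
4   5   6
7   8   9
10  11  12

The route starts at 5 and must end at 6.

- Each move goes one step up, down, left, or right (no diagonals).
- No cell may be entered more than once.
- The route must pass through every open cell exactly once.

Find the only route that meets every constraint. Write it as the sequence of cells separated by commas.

5, 8, 9, 12, 11, 10, 7, 4, 1, 2, 3, 6

Need to visit all 12 open cells exactly once, starting at 5 and ending at 6.
Route from 5: down 1 to 8, right 1 to 9, down 1 to 12, left 2 to 10, up 3 to 1, right 2 to 3, down 1 to 6 — 11 moves in all.
Check: all 12 open cells covered.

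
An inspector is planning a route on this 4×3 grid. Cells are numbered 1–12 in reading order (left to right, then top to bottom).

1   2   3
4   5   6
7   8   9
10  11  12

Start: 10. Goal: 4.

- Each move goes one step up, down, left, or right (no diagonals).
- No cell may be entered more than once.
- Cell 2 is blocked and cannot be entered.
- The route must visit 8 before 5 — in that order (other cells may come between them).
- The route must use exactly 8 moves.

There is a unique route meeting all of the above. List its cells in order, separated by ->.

10 -> 7 -> 8 -> 11 -> 12 -> 9 -> 6 -> 5 -> 4

The waypoints must appear in the order 8, 5, with no cell reused.
Route from 10: up to 7, right to 8, down to 11, right to 12, 2× up (reaching 6), 2× left (reaching 4) — 8 moves in all.
Check: order respected (8 at step 2, 5 at step 7); 8 moves as required.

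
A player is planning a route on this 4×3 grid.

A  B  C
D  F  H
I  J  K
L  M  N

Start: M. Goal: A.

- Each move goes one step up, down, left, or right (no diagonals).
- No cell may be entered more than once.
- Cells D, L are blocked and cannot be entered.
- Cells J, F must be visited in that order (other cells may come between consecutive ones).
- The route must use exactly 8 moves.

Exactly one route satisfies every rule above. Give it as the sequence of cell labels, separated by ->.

M -> N -> K -> J -> F -> H -> C -> B -> A

The waypoints must appear in the order J, F, with no cell reused.
Route from M: right to N, up to K, left to J, up to F, right to H, up to C, 2× left (reaching A) — 8 moves in all.
Check: order respected (J at step 3, F at step 4); 8 moves as required.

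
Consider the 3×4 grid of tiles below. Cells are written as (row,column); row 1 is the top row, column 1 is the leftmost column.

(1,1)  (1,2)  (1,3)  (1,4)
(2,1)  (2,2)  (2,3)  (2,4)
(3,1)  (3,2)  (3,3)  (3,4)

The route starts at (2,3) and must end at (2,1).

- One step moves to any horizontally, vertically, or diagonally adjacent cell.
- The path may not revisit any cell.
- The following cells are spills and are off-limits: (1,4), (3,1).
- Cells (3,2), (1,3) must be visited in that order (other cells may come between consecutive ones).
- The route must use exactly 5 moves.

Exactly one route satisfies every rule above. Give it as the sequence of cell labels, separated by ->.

(2,3) -> (3,2) -> (2,2) -> (1,3) -> (1,2) -> (2,1)

The waypoints must appear in the order (3,2), (1,3), with no cell reused.
Route from (2,3): down-left 1 to (3,2), up 1 to (2,2), up-right 1 to (1,3), left 1 to (1,2), down-left 1 to (2,1) — 5 moves in all.
Check: order respected ((3,2) at step 1, (1,3) at step 3); 5 moves as required.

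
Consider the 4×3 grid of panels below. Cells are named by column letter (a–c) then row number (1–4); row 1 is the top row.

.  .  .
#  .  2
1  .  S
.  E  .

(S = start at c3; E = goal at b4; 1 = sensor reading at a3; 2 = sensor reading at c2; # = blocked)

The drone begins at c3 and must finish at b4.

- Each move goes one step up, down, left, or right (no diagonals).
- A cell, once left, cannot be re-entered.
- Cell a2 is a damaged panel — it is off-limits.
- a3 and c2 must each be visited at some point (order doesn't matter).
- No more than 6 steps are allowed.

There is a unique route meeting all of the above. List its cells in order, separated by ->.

The 6-move cap with required stops at a3, c2 leaves no slack for detours.
Route from c3: up to c2, left to b2, down to b3, left to a3, down to a4, right to b4 — 6 moves in all.
Check: all required cells visited; 6 ≤ 6 moves.

c3 -> c2 -> b2 -> b3 -> a3 -> a4 -> b4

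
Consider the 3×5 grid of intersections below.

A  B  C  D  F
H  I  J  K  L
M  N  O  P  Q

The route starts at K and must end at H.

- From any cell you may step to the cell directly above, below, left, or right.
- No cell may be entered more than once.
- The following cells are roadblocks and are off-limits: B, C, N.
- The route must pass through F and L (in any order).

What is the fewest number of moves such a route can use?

9

Any route passes through F and L in some order between K and H. Summing Manhattan distances along each leg and taking the cheapest ordering (K → F → L → H) gives a lower bound of 2 + 1 + 4 = 7 moves.
The shortest route satisfying every rule uses 9 moves: K → D → F → L → Q → P → O → J → I → H.
The no-revisit rule (legs can't share cells) pushes the minimum above the 7-move bound; an exhaustive check rules out every length from 7 to 8, leaving 9 as the minimum.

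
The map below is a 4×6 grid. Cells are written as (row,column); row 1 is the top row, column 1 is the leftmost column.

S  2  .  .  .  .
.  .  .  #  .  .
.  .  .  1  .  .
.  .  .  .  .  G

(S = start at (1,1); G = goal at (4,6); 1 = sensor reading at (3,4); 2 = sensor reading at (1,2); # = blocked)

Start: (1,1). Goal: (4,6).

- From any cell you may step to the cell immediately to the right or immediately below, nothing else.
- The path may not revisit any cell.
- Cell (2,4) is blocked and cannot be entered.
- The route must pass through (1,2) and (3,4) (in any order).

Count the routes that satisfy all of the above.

A right/down-only route from (1,1) to (4,6) makes exactly 3 down-moves and 5 right-moves in some order.
With no other constraints that would be C(8,3) = 56 routes.
A monotone route can only reach the required cells in the order (1,2), (3,4), so split there and multiply the segment counts (each segment already excludes blocked cells): (1,1)→(1,2): 1; (1,2)→(3,4): 3; (3,4)→(4,6): 3; product = 9.
That gives 9 routes.

9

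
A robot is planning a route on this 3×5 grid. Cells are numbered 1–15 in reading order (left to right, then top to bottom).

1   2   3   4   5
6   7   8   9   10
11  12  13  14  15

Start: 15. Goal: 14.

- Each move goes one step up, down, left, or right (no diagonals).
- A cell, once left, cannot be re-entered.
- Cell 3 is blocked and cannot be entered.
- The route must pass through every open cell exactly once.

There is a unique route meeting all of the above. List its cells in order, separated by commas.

Need to visit all 14 open cells exactly once, starting at 15 and ending at 14.
Cell 11 has only two open neighbours (6 and 12), so the path must pass straight through it: one of those is the cell it's entered from and the other is where it exits.
Route from 15: up 2 to 5, left 1 to 4, down 1 to 9, left 2 to 7, up 1 to 2, left 1 to 1, down 2 to 11, right 3 to 14 — 13 moves in all.
Check: all 14 open cells covered.

15, 10, 5, 4, 9, 8, 7, 2, 1, 6, 11, 12, 13, 14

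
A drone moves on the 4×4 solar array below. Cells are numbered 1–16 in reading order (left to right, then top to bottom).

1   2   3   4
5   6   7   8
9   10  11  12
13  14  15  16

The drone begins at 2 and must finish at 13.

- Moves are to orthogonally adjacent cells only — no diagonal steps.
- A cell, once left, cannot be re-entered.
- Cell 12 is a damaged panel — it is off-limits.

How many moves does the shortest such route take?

4

The Manhattan distance from 2 to 13 is |1−4| + |2−1| = 4, so at least 4 moves are needed.
A route of 4 moves achieves this: 2 → 6 → 10 → 14 → 13.
Since 4 matches the lower bound, it is optimal.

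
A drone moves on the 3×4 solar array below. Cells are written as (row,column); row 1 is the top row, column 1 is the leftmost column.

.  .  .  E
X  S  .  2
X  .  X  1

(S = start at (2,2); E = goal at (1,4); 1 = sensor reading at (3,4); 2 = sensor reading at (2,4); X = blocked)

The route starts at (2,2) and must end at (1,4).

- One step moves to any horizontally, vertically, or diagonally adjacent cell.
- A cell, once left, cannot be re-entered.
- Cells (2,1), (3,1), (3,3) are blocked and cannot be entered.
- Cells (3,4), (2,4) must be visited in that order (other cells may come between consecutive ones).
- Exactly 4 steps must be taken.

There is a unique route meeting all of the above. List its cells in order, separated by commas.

(2,2), (2,3), (3,4), (2,4), (1,4)

The waypoints must appear in the order (3,4), (2,4), with no cell reused.
Route from (2,2): right 1 to (2,3), down-right 1 to (3,4), up 2 to (1,4) — 4 moves in all.
Check: order respected (1 at step 2, 2 at step 3); 4 moves as required.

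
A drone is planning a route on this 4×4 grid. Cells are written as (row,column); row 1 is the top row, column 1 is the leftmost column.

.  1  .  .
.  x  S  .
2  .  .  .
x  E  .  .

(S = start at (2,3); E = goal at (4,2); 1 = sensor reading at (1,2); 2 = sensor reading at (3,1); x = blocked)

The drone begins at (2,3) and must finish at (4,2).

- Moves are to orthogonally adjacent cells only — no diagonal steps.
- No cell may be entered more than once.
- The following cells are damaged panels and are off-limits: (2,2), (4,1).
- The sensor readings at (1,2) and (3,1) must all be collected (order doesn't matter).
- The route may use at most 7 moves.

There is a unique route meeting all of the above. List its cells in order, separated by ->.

(2,3) -> (1,3) -> (1,2) -> (1,1) -> (2,1) -> (3,1) -> (3,2) -> (4,2)

Any route must reach (1,2) and (3,1) and still end at (4,2) within 7 moves, so the order of the required stops is forced.
Route from (2,3): up to (1,3), 2× left (reaching (1,1)), 2× down (reaching (3,1)), right to (3,2), down to (4,2) — 7 moves in all.
Check: all required cells visited; 7 ≤ 7 moves.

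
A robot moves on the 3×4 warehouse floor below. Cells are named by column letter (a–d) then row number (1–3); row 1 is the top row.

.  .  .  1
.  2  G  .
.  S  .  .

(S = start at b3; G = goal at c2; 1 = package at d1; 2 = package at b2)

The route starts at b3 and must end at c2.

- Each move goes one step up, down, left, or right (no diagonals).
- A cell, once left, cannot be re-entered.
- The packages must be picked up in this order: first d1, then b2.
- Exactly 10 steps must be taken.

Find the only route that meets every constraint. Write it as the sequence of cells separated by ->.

b3 -> c3 -> d3 -> d2 -> d1 -> c1 -> b1 -> a1 -> a2 -> b2 -> c2

The waypoints must appear in the order d1, b2, with no cell reused.
Route from b3: 2× right (reaching d3), 2× up (reaching d1), 3× left (reaching a1), down to a2, 2× right (reaching c2) — 10 moves in all.
Check: order respected (1 at step 4, 2 at step 9); 10 moves as required.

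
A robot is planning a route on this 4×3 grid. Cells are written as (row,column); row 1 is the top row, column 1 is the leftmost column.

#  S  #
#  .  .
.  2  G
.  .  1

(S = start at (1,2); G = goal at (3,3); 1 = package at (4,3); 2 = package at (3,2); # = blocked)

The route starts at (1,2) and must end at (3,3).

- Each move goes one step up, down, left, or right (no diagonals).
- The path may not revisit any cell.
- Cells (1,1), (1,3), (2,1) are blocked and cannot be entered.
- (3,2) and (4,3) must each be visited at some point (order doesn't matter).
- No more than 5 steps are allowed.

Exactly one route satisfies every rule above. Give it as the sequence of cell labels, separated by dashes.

The 5-move cap with required stops at (3,2), (4,3) leaves no slack for detours.
Route from (1,2): 3× down (reaching (4,2)), right to (4,3), up to (3,3) — 5 moves in all.
Check: all required cells visited; 5 ≤ 5 moves.

(1,2) - (2,2) - (3,2) - (4,2) - (4,3) - (3,3)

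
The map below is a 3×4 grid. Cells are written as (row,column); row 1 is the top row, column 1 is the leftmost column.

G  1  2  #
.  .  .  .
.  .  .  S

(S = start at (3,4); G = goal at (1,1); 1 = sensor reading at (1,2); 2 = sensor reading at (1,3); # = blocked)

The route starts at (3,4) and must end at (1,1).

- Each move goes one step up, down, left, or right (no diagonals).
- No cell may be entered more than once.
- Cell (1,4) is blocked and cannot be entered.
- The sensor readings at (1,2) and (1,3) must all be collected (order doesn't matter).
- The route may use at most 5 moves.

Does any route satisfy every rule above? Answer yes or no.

yes

One route that works: (3,4) → (2,4) → (2,3) → (1,3) → (1,2) → (1,1).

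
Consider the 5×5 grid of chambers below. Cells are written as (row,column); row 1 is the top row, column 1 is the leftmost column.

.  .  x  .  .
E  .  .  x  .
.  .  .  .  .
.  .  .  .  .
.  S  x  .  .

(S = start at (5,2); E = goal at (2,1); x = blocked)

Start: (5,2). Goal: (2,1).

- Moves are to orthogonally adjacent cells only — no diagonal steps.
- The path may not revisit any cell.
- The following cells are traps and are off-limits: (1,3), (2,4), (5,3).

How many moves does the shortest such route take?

4

The Manhattan distance from (5,2) to (2,1) is |5−2| + |2−1| = 4, so at least 4 moves are needed.
A route of 4 moves achieves this: (5,2) → (4,2) → (3,2) → (2,2) → (2,1).
Since 4 matches the lower bound, it is optimal.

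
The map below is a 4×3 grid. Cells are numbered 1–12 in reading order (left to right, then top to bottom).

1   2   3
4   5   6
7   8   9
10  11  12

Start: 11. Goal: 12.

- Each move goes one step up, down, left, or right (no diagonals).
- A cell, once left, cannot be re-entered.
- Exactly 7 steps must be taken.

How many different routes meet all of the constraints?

5

Need simple routes of exactly 7 moves from 11 to 12 (Manhattan distance 1, so 3 moves are spent on a detour and 3 undoing it).
Enumerating: 11 8 5 2 3 6 9 12 | 11 8 7 4 5 6 9 12 | 11 10 7 4 5 8 9 12 | 11 10 7 4 5 6 9 12 | 11 10 7 8 5 6 9 12.
That gives 5 routes.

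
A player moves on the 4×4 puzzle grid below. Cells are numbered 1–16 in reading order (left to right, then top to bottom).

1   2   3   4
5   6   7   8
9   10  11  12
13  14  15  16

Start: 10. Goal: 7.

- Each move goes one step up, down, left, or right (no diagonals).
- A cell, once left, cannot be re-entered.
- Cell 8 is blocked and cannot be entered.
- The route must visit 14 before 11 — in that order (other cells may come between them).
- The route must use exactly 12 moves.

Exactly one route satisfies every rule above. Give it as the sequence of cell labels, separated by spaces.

10 6 2 1 5 9 13 14 15 16 12 11 7

The waypoints must appear in the order 14, 11, with no cell reused.
Route from 10: up 2 to 2, left 1 to 1, down 3 to 13, right 3 to 16, up 1 to 12, left 1 to 11, up 1 to 7 — 12 moves in all.
Check: order respected (14 at step 7, 11 at step 11); 12 moves as required.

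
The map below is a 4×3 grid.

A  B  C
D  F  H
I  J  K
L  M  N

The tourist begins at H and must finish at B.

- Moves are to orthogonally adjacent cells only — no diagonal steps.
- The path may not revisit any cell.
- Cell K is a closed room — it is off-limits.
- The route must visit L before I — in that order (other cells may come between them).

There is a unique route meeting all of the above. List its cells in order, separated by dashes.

H - F - J - M - L - I - D - A - B

The waypoints must appear in the order L, I, with no cell reused.
Route from H: left to F, 2× down (reaching M), left to L, 3× up (reaching A), right to B — 8 moves in all.
Check: order respected (L at step 4, I at step 5).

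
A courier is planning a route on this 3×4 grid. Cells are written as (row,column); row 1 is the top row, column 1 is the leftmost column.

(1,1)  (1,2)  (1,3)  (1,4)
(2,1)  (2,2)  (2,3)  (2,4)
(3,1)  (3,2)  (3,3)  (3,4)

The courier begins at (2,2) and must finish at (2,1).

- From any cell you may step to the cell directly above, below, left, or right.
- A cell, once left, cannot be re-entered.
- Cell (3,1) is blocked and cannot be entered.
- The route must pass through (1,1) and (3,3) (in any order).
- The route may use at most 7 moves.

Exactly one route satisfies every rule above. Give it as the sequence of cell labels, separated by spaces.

The budget equals the shortest possible length, so every move has to be on a shortest route through the required cells.
Route from (2,2): down 1 to (3,2), right 1 to (3,3), up 2 to (1,3), left 2 to (1,1), down 1 to (2,1) — 7 moves in all.
Check: all required cells visited; 7 ≤ 7 moves.

(2,2) (3,2) (3,3) (2,3) (1,3) (1,2) (1,1) (2,1)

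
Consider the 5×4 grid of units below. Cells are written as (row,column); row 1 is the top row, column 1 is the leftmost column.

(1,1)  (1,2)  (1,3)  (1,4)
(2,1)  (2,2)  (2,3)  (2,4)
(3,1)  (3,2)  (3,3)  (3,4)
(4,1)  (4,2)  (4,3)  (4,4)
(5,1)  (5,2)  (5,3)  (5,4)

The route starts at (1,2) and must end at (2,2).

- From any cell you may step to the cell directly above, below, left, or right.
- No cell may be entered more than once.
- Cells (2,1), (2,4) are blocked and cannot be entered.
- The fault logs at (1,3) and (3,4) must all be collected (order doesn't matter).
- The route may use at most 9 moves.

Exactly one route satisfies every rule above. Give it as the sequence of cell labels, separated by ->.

(1,2) -> (1,3) -> (2,3) -> (3,3) -> (3,4) -> (4,4) -> (4,3) -> (4,2) -> (3,2) -> (2,2)

The 9-move cap with required stops at (1,3), (3,4) leaves no slack for detours.
Route from (1,2): right to (1,3), 2× down (reaching (3,3)), right to (3,4), down to (4,4), 2× left (reaching (4,2)), 2× up (reaching (2,2)) — 9 moves in all.
Check: all required cells visited; 9 ≤ 9 moves.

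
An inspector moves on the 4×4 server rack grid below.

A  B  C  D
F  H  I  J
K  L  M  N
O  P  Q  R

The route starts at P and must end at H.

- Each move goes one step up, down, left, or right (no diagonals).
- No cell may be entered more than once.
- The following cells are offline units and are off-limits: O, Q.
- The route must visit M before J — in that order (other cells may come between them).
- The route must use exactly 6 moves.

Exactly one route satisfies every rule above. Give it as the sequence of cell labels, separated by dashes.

P - L - M - N - J - I - H

The waypoints must appear in the order M, J, with no cell reused.
Route from P: up 1 to L, right 2 to N, up 1 to J, left 2 to H — 6 moves in all.
Check: order respected (M at step 2, J at step 4); 6 moves as required.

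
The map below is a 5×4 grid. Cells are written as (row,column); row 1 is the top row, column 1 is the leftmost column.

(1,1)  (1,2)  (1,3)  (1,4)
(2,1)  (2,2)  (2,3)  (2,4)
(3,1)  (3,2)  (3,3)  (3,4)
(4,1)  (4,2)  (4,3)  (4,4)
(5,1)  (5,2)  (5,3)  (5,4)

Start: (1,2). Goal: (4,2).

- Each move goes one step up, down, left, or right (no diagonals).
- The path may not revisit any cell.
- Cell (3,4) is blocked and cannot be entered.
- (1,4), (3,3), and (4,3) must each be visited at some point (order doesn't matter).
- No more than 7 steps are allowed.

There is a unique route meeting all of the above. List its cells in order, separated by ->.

Any route must reach (1,4), (3,3), and (4,3) and still end at (4,2) within 7 moves, so the order of the required stops is forced.
Route from (1,2): 2× right (reaching (1,4)), down to (2,4), left to (2,3), 2× down (reaching (4,3)), left to (4,2) — 7 moves in all.
Check: all required cells visited; 7 ≤ 7 moves.

(1,2) -> (1,3) -> (1,4) -> (2,4) -> (2,3) -> (3,3) -> (4,3) -> (4,2)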